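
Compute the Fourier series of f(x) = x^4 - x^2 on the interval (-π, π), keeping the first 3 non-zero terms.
(52 - 8·π^2)·cos(x) + (-4 + 2·π^2)·cos(2·x) - π^2/3 + π^4/5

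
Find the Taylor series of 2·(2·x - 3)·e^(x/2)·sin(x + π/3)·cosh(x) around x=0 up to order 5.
x^5·(219/640 - 101·√(3)/1280) + x^4·(17/48 + 205·√(3)/384) + x^3·(-3/8 + 3·√(3)/16) + x^2·(1/2 + 5·√(3)/8) + x·(-3 + √(3)/2) - 3·√(3)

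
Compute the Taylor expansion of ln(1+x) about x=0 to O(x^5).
-x^4/4 + x^3/3 - x^2/2 + x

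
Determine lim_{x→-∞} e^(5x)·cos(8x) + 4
Evaluate the dominant behaviour as x → -∞; each term tends to a finite value or vanishes.
Limit = 4.

Final answer: 4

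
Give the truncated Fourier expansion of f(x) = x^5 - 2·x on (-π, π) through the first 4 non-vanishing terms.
(-40·π^2 + 2·π^4 + 236)·sin(x) + (-π^4 - 11/2 + 5·π^2)·sin(2·x) + (-40·π^2/27 - 28/81 + 2·π^4/3)·sin(3·x) + (-π^4/2 + 49/64 + 5·π^2/8)·sin(4·x)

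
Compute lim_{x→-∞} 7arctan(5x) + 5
Evaluate the dominant behaviour as x → -∞; each term tends to a finite value or vanishes.
Limit = 5 - 7·π/2.

Final answer: 5 - 7·π/2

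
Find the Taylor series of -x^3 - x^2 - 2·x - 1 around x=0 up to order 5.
-x^3 - x^2 - 2·x - 1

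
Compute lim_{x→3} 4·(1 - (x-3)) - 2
Direct substitution at x = 3 gives 2.

Final answer: 2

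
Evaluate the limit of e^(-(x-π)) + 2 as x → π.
Direct substitution at x = π gives 3.

Final answer: 3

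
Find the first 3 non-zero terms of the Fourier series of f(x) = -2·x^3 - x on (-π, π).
(22 - 4·π^2)·sin(x) + (-2 + 2·π^2)·sin(2·x) + (2/9 - 4·π^2/3)·sin(3·x)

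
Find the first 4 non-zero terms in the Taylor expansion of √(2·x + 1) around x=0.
x^3/2 - x^2/2 + x + 1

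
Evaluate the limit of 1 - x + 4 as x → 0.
Direct substitution at x = 0 gives 5.

Final answer: 5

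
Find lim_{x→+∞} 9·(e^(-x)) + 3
Evaluate the dominant behaviour as x → +∞; each term tends to a finite value or vanishes.
Limit = 3.

Final answer: 3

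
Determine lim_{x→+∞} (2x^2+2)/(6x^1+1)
This is an ∞/∞ indeterminate form as x → +∞.
Divide numerator and denominator by x^2 and let the lower-order terms vanish; the numerator's degree 2 exceeds the denominator's degree 1, so the quotient diverges.
Limit = ∞.

Final answer: ∞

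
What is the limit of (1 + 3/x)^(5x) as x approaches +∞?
As x → +∞: write (1 + 3/x)^(5x) = ((1 + 3/x)^x)^5 → (e^3)^5 = e^15.
Limit = e^(15).

Final answer: e^(15)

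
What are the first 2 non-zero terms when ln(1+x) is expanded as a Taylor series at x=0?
-x^2/2 + x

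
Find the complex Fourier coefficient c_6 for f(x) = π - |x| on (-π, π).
Compute the real Fourier coefficients first: a_6 = 0, b_6 = 0.
Then c_6 = (a_6 − i·b_6)/2 = 0.

Final answer: 0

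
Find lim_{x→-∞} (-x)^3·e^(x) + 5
The product is a 0·∞ indeterminate form at x → -∞.
Rewrite the product as (-x)^3 / e^(-x) (an ∞/∞ form) and apply L'Hôpital, or use the standard hierarchy e^(|x|) ≫ |(-x)^3| as x → -∞.
The indeterminate product → 0, so the limit = 5.

Final answer: 5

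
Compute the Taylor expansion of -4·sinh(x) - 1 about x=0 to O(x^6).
-x^5/30 - 2·x^3/3 - 4·x - 1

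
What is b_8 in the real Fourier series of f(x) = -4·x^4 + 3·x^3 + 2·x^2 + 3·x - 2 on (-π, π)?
b_8 = (1/π) ∫_{-π}^{π} f(x)·sin(8x) dx.
Evaluate the integral (use parity and integration by parts as needed): b_8 = -3·π^2/4 - 87/128.

Final answer: -3·π^2/4 - 87/128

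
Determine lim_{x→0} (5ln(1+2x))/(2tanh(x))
Both numerator and denominator → 0 as x → 0; this is a 0/0 indeterminate form.
Expand each to leading order near x = 0: numerator ~ 10·x, denominator ~ 2·x.
The limit of the ratio is 5.

Final answer: 5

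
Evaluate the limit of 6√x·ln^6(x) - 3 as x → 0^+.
The product is a 0·∞ indeterminate form at x → 0⁺.
Rewrite the product as 6·ln^6(x) / x^(-1/2) and apply L'Hôpital, or use the standard hierarchy x^(-1/2) ≫ |ln x|^6 as x → 0⁺.
The indeterminate product → 0, so the limit = -3.

Final answer: -3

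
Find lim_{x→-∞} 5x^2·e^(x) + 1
The product is a 0·∞ indeterminate form at x → -∞.
Rewrite the product as 5x^2 / e^(-x) (an ∞/∞ form) and apply L'Hôpital, or use the standard hierarchy e^(|x|) ≫ |x^2| as x → -∞.
The indeterminate product → 0, so the limit = 1.

Final answer: 1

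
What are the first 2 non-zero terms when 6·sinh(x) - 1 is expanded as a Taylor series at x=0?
6·x - 1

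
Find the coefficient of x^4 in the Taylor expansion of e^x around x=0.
Expand to order 4: e^x = x^4/24 + x^3/6 + x^2/2 + x + 1 + O(x^5).
The coefficient of x^4 is 1/24.

Final answer: 1/24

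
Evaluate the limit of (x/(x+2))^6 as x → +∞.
As x → +∞: x/(x+2) = 1/(1 + 2/x) → 1, and the 6th power of a limit-1 base also → 1.
Limit = 1.

Final answer: 1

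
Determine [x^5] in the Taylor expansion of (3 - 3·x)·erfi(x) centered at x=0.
Expand to order 5: (3 - 3·x)·erfi(x) = 3·x^5/(5·√(π)) - 2·x^4/√(π) + 2·x^3/√(π) - 6·x^2/√(π) + 6·x/√(π) + O(x^6).
The coefficient of x^5 is 3/(5·√(π)).

Final answer: 3/(5·√(π))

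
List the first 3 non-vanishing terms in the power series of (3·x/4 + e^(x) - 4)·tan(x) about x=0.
-x^3/2 + 7·x^2/4 - 3·x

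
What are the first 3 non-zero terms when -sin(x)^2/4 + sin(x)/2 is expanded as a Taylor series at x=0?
-x^3/12 - x^2/4 + x/2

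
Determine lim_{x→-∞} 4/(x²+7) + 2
Evaluate the dominant behaviour as x → -∞; each term tends to a finite value or vanishes.
Limit = 2.

Final answer: 2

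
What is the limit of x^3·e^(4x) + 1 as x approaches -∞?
The product is a 0·∞ indeterminate form at x → -∞.
Rewrite the product as x^3 / e^(-4x) (an ∞/∞ form) and apply L'Hôpital, or use the standard hierarchy e^(4|x|) ≫ |x^3| as x → -∞.
The indeterminate product → 0, so the limit = 1.

Final answer: 1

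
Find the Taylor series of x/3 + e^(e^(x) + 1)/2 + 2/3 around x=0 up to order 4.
5·x^4·e^(2)/16 + 5·x^3·e^(2)/12 + x^2·e^(2)/2 + x·(1/3 + e^(2)/2) + 2/3 + e^(2)/2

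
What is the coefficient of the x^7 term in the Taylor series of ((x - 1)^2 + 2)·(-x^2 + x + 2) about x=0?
Expand to order 7: ((x - 1)^2 + 2)·(-x^2 + x + 2) = -x^4 + 3·x^3 - 3·x^2 - x + 6 + O(x^8).
The coefficient of x^7 is 0.

Final answer: 0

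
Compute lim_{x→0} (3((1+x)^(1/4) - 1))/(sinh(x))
Both numerator and denominator → 0 as x → 0; this is a 0/0 indeterminate form.
Expand each to leading order near x = 0: numerator ~ 3·x/4, denominator ~ x.
The limit of the ratio is 3/4.

Final answer: 3/4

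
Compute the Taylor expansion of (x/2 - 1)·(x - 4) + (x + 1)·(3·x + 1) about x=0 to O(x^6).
7·x^2/2 + x + 5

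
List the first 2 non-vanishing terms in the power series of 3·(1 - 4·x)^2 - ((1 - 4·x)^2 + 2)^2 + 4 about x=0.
24·x - 2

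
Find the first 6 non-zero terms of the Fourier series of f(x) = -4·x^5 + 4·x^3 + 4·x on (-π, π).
(-1000 - 8·π^4 + 168·π^2)·sin(x) + (-24·π^2 + 32 + 4·π^4)·sin(2·x) + (-8·π^4/3 - 248/81 + 232·π^2/27)·sin(3·x) + (-9·π^2/2 - 5/16 + 2·π^4)·sin(4·x) + (-8·π^4/5 + 568/625 + 72·π^2/25)·sin(5·x) + (-56·π^2/27 - 80/81 + 4·π^4/3)·sin(6·x)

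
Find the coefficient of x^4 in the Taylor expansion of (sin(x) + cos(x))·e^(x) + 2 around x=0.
Expand to order 4: (sin(x) + cos(x))·e^(x) + 2 = -x^4/6 + x^2 + 2·x + 3 + O(x^5).
The coefficient of x^4 is -1/6.

Final answer: -1/6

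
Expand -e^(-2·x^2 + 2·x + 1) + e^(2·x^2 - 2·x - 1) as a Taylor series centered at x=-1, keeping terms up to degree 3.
(-1 + e^(6))·e^(-3) + (-6·e^(6) - 6)·e^(-3)·(x + 1) + (-16 + 20·e^(6))·e^(-3)·(x + 1)^2 + (-48·e^(6) - 24)·e^(-3)·(x + 1)^3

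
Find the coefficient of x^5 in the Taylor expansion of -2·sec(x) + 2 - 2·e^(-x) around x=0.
Expand to order 5: -2·sec(x) + 2 - 2·e^(-x) = x^5/60 - x^4/2 + x^3/3 - 2·x^2 + 2·x - 2 + O(x^6).
The coefficient of x^5 is 1/60.

Final answer: 1/60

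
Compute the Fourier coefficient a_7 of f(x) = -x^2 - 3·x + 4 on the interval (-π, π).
a_7 = (1/π) ∫_{-π}^{π} f(x)·cos(7x) dx.
Evaluate the integral (use parity and integration by parts as needed): a_7 = 4/49.

Final answer: 4/49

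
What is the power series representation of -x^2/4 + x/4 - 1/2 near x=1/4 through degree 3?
-29/64 + (x - 1/4)/8 - (x - 1/4)^2/4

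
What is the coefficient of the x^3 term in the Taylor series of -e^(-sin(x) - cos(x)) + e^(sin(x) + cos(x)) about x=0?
Expand to order 3: -e^(-sin(x) - cos(x)) + e^(sin(x) + cos(x)) = x^3·(-e/2 + e^(-1)/2) - x^2·e^(-1) + x·(e^(-1) + e) - e^(-1) + e + O(x^4).
The coefficient of x^3 is -e/2 + e^(-1)/2.

Final answer: -e/2 + e^(-1)/2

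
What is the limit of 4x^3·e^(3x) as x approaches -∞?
This is a 0·∞ indeterminate form at x → -∞.
Rewrite the product as 4x^3 / e^(-3x) (an ∞/∞ form) and apply L'Hôpital, or use the standard hierarchy e^(3|x|) ≫ |x^3| as x → -∞.
The indeterminate product → 0, so the limit = 0.

Final answer: 0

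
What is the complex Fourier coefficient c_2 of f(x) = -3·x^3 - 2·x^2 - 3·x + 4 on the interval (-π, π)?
Compute the real Fourier coefficients first: a_2 = -2, b_2 = -3/2 + 3·π^2.
Then c_2 = (a_2 − i·b_2)/2 = -1 - 3·i·π^2/2 + 3·i/4.

Final answer: -1 - 3·i·π^2/2 + 3·i/4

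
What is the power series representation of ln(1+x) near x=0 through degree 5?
x^5/5 - x^4/4 + x^3/3 - x^2/2 + x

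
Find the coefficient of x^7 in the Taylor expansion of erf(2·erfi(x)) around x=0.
Expand to order 7: erf(2·erfi(x)) = x^7·(-16384/(21·π^4) - 1216/(45·π^2) + 4/(21·π) + 1024/(3·π^3)) + x^5·(-128/(3·π^2) + 4/(5·π) + 1024/(5·π^3)) + x^3·(-128/(3·π^2) + 8/(3·π)) + 8·x/π + O(x^8).
The coefficient of x^7 is -16384/(21·π^4) - 1216/(45·π^2) + 4/(21·π) + 1024/(3·π^3).

Final answer: -16384/(21·π^4) - 1216/(45·π^2) + 4/(21·π) + 1024/(3·π^3)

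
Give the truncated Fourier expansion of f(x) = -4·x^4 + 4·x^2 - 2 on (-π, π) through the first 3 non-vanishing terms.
(-208 + 32·π^2)·cos(x) + (16 - 8·π^2)·cos(2·x) - 4·π^4/5 - 2 + 4·π^2/3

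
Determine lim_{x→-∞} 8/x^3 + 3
Evaluate the dominant behaviour as x → -∞; each term tends to a finite value or vanishes.
Limit = 3.

Final answer: 3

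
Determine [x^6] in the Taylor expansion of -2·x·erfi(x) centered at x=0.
Expand to order 6: -2·x·erfi(x) = -2·x^6/(5·√(π)) - 4·x^4/(3·√(π)) - 4·x^2/√(π) + O(x^7).
The coefficient of x^6 is -2/(5·√(π)).

Final answer: -2/(5·√(π))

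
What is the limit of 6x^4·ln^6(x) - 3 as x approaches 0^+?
The product is a 0·∞ indeterminate form at x → 0⁺.
Rewrite the product as 6·ln^6(x) / x^(-4) and apply L'Hôpital, or use the standard hierarchy x^(-4) ≫ |ln x|^6 as x → 0⁺.
The indeterminate product → 0, so the limit = -3.

Final answer: -3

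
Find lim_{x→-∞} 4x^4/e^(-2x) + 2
The quotient is an ∞/∞ indeterminate form as x → -∞.
Compare growth rates of the dominant terms (exponentials ≫ polynomials ≫ logarithms), or apply L'Hôpital's rule; the quotient → 0.
Adding the constant: 0 + 2 = 2. Limit = 2.

Final answer: 2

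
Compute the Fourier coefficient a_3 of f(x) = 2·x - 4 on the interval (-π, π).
a_3 = (1/π) ∫_{-π}^{π} f(x)·cos(3x) dx.
Evaluate the integral (use parity and integration by parts as needed): a_3 = 0.

Final answer: 0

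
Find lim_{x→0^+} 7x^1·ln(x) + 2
The product is a 0·∞ indeterminate form at x → 0⁺.
Rewrite the product as 7·ln(x) / x^(-1) and apply L'Hôpital, or use the standard hierarchy x^(-1) ≫ |ln x| as x → 0⁺.
The indeterminate product → 0, so the limit = 2.

Final answer: 2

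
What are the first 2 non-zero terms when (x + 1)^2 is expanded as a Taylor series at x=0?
2·x + 1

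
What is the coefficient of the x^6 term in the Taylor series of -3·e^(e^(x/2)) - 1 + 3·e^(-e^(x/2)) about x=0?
-203·e/15360 - 3·e^(-1)/5120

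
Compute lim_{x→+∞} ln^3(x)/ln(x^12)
This is an ∞/∞ indeterminate form as x → +∞.
Write ln(x^12) = 12·ln(x), reducing the quotient to ln^2(x)/12 → ∞.
Limit = ∞.

Final answer: ∞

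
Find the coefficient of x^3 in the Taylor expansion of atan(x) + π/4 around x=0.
Expand to order 3: atan(x) + π/4 = -x^3/3 + x + π/4 + O(x^4).
The coefficient of x^3 is -1/3.

Final answer: -1/3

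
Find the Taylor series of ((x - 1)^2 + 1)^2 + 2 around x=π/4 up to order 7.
-2·π - π^3/16 + π^4/256 + π^2/2 + 6 + (-8 - 3·π^2/4 + π^3/16 + 4·π)·(x - π/4) + (-3·π + 3·π^2/8 + 8)·(x - π/4)^2 + (-4 + π)·(x - π/4)^3 + (x - π/4)^4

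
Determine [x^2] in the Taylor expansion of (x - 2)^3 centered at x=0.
Expand to order 2: (x - 2)^3 = -6·x^2 + 12·x - 8 + O(x^3).
The coefficient of x^2 is -6.

Final answer: -6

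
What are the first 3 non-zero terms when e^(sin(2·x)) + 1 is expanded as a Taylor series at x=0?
2·x^2 + 2·x + 2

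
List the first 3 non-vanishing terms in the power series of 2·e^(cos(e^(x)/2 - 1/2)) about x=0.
-e·x^3/4 - e·x^2/4 + 2·e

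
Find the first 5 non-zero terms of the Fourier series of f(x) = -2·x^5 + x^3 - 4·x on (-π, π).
(-500 - 4·π^4 + 82·π^2)·sin(x) + (-11·π^2 + 41/2 + 2·π^4)·sin(2·x) + (-4·π^4/3 - 412/81 + 98·π^2/27)·sin(3·x) + (-7·π^2/4 + 85/32 + π^4)·sin(4·x) + (-4·π^4/5 - 1156/625 + 26·π^2/25)·sin(5·x)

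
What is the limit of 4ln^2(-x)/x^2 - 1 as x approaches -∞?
The quotient is an ∞/∞ indeterminate form as x → -∞.
Compare growth rates of the dominant terms (exponentials ≫ polynomials ≫ logarithms), or apply L'Hôpital's rule; the quotient → 0.
Adding the constant: 0 - 1 = -1. Limit = -1.

Final answer: -1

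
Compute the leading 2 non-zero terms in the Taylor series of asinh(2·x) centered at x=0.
-4·x^3/3 + 2·x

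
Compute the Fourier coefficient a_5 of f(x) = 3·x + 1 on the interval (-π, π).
a_5 = (1/π) ∫_{-π}^{π} f(x)·cos(5x) dx.
Evaluate the integral (use parity and integration by parts as needed): a_5 = 0.

Final answer: 0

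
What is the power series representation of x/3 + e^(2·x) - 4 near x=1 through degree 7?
-11/3 + e^(2) + (1/3 + 2·e^(2))·(x - 1) + 2·e^(2)·(x - 1)^2 + 4·e^(2)·(x - 1)^3/3 + 2·e^(2)·(x - 1)^4/3 + 4·e^(2)·(x - 1)^5/15 + 4·e^(2)·(x - 1)^6/45 + 8·e^(2)·(x - 1)^7/315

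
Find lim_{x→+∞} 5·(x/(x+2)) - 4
Evaluate the dominant behaviour as x → +∞; each term tends to a finite value or vanishes.
Limit = 1.

Final answer: 1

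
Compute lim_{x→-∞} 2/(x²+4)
Evaluate the dominant behaviour as x → -∞; each term tends to a finite value or vanishes.
Limit = 0.

Final answer: 0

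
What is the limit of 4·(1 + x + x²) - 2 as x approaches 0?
Direct substitution at x = 0 gives 2.

Final answer: 2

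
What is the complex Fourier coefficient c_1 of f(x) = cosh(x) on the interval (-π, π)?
Compute the real Fourier coefficients first: a_1 = -sinh(π)/π, b_1 = 0.
Then c_1 = (a_1 − i·b_1)/2 = -sinh(π)/(2·π).

Final answer: -sinh(π)/(2·π)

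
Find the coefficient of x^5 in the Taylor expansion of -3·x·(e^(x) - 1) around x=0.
Expand to order 5: -3·x·(e^(x) - 1) = -x^5/8 - x^4/2 - 3·x^3/2 - 3·x^2 + O(x^6).
The coefficient of x^5 is -1/8.

Final answer: -1/8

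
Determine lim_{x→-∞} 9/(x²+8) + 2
Evaluate the dominant behaviour as x → -∞; each term tends to a finite value or vanishes.
Limit = 2.

Final answer: 2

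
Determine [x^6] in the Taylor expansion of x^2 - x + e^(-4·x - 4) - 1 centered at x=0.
Expand to order 6: x^2 - x + e^(-4·x - 4) - 1 = 256·x^6·e^(-4)/45 - 128·x^5·e^(-4)/15 + 32·x^4·e^(-4)/3 - 32·x^3·e^(-4)/3 + x^2·(8·e^(-4) + 1) + x·(-1 - 4·e^(-4)) - 1 + e^(-4) + O(x^7).
The coefficient of x^6 is 256·e^(-4)/45.

Final answer: 256·e^(-4)/45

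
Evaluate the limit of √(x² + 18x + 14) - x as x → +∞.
This is an ∞ − ∞ indeterminate form.
Multiply and divide by the conjugate √(x²+18x + 14) + x; the x² terms cancel, leaving (18x + 14)/(√(x²+18x + 14)+x) → 18/2 = 9.
Limit = 9.

Final answer: 9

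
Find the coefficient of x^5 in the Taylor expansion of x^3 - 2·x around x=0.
Expand to order 5: x^3 - 2·x = x^3 - 2·x + O(x^6).
The coefficient of x^5 is 0.

Final answer: 0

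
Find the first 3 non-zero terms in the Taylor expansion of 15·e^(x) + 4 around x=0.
15·x^2/2 + 15·x + 19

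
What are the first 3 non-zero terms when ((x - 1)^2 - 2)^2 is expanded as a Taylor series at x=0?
2·x^2 + 4·x + 1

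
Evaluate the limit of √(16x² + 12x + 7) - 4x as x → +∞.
As x → +∞: multiply by the conjugate to get (12x+7)/(√(16x²+12x+7)+4x); the denominator ~ 8x, so the limit is 12/8 = 3/2.
Limit = 3/2.

Final answer: 3/2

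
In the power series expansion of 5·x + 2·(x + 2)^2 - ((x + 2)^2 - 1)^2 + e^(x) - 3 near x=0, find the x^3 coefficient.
Expand to order 3: 5·x + 2·(x + 2)^2 - ((x + 2)^2 - 1)^2 + e^(x) - 3 = -47·x^3/6 - 39·x^2/2 - 10·x - 3 + O(x^4).
The coefficient of x^3 is -47/6.

Final answer: -47/6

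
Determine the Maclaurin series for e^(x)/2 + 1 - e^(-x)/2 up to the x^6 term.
x^5/120 + x^3/6 + x + 1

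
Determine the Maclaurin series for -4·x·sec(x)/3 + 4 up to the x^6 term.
-5·x^5/18 - 2·x^3/3 - 4·x/3 + 4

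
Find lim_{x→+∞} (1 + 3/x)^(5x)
As x → +∞: write (1 + 3/x)^(5x) = ((1 + 3/x)^x)^5 → (e^3)^5 = e^15.
Limit = e^(15).

Final answer: e^(15)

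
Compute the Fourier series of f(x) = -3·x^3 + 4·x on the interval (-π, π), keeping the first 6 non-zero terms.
(44 - 6·π^2)·sin(x) + (-17/2 + 3·π^2)·sin(2·x) + (4 - 2·π^2)·sin(3·x) + (-41/16 + 3·π^2/2)·sin(4·x) + (236/125 - 6·π^2/5)·sin(5·x) + (-3/2 + π^2)·sin(6·x)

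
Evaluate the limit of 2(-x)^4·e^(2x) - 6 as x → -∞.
The product is a 0·∞ indeterminate form at x → -∞.
Rewrite the product as 2(-x)^4 / e^(-2x) (an ∞/∞ form) and apply L'Hôpital, or use the standard hierarchy e^(2|x|) ≫ |(-x)^4| as x → -∞.
The indeterminate product → 0, so the limit = -6.

Final answer: -6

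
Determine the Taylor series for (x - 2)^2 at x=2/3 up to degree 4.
16/9 - 8·(x - 2/3)/3 + (x - 2/3)^2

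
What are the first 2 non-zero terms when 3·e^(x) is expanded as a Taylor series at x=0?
3·x + 3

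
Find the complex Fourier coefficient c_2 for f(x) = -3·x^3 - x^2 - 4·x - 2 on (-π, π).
Compute the real Fourier coefficients first: a_2 = -1, b_2 = -1/2 + 3·π^2.
Then c_2 = (a_2 − i·b_2)/2 = -1/2 - 3·i·π^2/2 + i/4.

Final answer: -1/2 - 3·i·π^2/2 + i/4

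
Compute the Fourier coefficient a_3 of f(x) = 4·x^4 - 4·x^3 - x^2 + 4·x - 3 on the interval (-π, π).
a_3 = (1/π) ∫_{-π}^{π} f(x)·cos(3x) dx.
Evaluate the integral (use parity and integration by parts as needed): a_3 = 76/27 - 32·π^2/9.

Final answer: 76/27 - 32·π^2/9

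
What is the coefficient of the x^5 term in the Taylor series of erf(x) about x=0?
Expand to order 5: erf(x) = x^5/(5·√(π)) - 2·x^3/(3·√(π)) + 2·x/√(π) + O(x^6).
The coefficient of x^5 is 1/(5·√(π)).

Final answer: 1/(5·√(π))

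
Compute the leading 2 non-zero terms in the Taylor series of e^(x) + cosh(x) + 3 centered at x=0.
x + 5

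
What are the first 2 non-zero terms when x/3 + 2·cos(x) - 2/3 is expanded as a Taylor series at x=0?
x/3 + 4/3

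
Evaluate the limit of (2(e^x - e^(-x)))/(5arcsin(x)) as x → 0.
Both numerator and denominator → 0 as x → 0; this is a 0/0 indeterminate form.
Expand each to leading order near x = 0: numerator ~ 4·x, denominator ~ 5·x.
The limit of the ratio is 4/5.

Final answer: 4/5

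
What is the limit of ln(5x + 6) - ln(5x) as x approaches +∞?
This is an ∞ − ∞ indeterminate form.
Combine the logarithms: ln(5x+6) − ln(5x) = ln((5x+6)/(5x)) = ln(1 + 6/(5x)) → ln(1) = 0.
Limit = 0.

Final answer: 0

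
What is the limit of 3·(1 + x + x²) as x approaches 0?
Direct substitution at x = 0 gives 3.

Final answer: 3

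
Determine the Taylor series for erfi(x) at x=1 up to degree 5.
erfi(1) + 2·e·(x - 1)/√(π) + 2·e·(x - 1)^2/√(π) + 2·e·(x - 1)^3/√(π) + 5·e·(x - 1)^4/(3·√(π)) + 19·e·(x - 1)^5/(15·√(π))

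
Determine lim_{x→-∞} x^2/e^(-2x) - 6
The quotient is an ∞/∞ indeterminate form as x → -∞.
Compare growth rates of the dominant terms (exponentials ≫ polynomials ≫ logarithms), or apply L'Hôpital's rule; the quotient → 0.
Adding the constant: 0 - 6 = -6. Limit = -6.

Final answer: -6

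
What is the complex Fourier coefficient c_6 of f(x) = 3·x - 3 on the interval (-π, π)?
Compute the real Fourier coefficients first: a_6 = 0, b_6 = -1.
Then c_6 = (a_6 − i·b_6)/2 = i/2.

Final answer: i/2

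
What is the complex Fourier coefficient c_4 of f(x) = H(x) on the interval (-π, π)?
Compute the real Fourier coefficients first: a_4 = 0, b_4 = 0.
Then c_4 = (a_4 − i·b_4)/2 = 0.

Final answer: 0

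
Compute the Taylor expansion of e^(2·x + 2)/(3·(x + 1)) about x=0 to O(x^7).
7·x^6·e^(2)/135 - x^5·e^(2)/45 + x^4·e^(2)/9 + x^3·e^(2)/9 + x^2·e^(2)/3 + x·e^(2)/3 + e^(2)/3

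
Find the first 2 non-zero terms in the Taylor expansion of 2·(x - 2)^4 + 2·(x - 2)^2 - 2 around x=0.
38 - 72·x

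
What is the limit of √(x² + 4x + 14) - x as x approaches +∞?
This is an ∞ − ∞ indeterminate form.
Multiply and divide by the conjugate √(x²+4x + 14) + x; the x² terms cancel, leaving (4x + 14)/(√(x²+4x + 14)+x) → 4/2 = 2.
Limit = 2.

Final answer: 2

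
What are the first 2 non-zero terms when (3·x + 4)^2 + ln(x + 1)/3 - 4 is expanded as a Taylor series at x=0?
73·x/3 + 12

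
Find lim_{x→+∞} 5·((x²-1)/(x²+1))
Evaluate the dominant behaviour as x → +∞; each term tends to a finite value or vanishes.
Limit = 5.

Final answer: 5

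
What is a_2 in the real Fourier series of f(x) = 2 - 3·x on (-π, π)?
a_2 = (1/π) ∫_{-π}^{π} f(x)·cos(2x) dx.
Evaluate the integral (use parity and integration by parts as needed): a_2 = 0.

Final answer: 0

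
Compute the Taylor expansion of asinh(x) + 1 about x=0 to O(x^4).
-x^3/6 + x + 1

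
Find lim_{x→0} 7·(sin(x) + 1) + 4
Direct substitution at x = 0 gives 11.

Final answer: 11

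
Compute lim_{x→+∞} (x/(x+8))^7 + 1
As x → +∞: x/(x+8) = 1/(1 + 8/x) → 1, and the 7th power of a limit-1 base also → 1; with the additive constant, 1 + 1 = 2.
Limit = 2.

Final answer: 2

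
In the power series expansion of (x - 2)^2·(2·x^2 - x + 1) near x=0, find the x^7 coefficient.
Expand to order 7: (x - 2)^2·(2·x^2 - x + 1) = 2·x^4 - 9·x^3 + 13·x^2 - 8·x + 4 + O(x^8).
The coefficient of x^7 is 0.

Final answer: 0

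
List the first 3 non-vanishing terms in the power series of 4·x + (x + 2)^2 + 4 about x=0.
x^2 + 8·x + 8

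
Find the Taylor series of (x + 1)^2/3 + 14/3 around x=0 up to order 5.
x^2/3 + 2·x/3 + 5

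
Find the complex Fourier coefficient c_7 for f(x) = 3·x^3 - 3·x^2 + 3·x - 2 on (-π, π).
Compute the real Fourier coefficients first: a_7 = 12/49, b_7 = 258/343 + 6·π^2/7.
Then c_7 = (a_7 − i·b_7)/2 = 6/49 - 3·i·π^2/7 - 129·i/343.

Final answer: 6/49 - 3·i·π^2/7 - 129·i/343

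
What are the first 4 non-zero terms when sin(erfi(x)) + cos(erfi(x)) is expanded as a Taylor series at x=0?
x^3·(-4/(3·π^(3/2)) + 2/(3·√(π))) - 2·x^2/π + 2·x/√(π) + 1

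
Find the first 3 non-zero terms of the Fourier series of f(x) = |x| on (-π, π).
-4·cos(x)/π - 4·cos(3·x)/(9·π) + π/2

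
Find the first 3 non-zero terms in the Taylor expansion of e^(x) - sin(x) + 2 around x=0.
x^3/3 + x^2/2 + 3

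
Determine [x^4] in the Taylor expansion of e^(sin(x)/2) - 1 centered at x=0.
Expand to order 4: e^(sin(x)/2) - 1 = -5·x^4/128 - x^3/16 + x^2/8 + x/2 + O(x^5).
The coefficient of x^4 is -5/128.

Final answer: -5/128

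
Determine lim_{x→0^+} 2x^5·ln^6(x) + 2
The product is a 0·∞ indeterminate form at x → 0⁺.
Rewrite the product as 2·ln^6(x) / x^(-5) and apply L'Hôpital, or use the standard hierarchy x^(-5) ≫ |ln x|^6 as x → 0⁺.
The indeterminate product → 0, so the limit = 2.

Final answer: 2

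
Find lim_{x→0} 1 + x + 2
Direct substitution at x = 0 gives 3.

Final answer: 3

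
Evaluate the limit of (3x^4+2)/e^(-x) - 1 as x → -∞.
The quotient is an ∞/∞ indeterminate form as x → -∞.
Compare growth rates of the dominant terms (exponentials ≫ polynomials ≫ logarithms), or apply L'Hôpital's rule; the quotient → 0.
Adding the constant: 0 - 1 = -1. Limit = -1.

Final answer: -1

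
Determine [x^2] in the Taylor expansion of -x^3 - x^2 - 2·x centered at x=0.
Expand to order 2: -x^3 - x^2 - 2·x = -x^2 - 2·x + O(x^3).
The coefficient of x^2 is -1.

Final answer: -1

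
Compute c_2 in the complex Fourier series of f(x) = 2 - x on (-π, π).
Compute the real Fourier coefficients first: a_2 = 0, b_2 = 1.
Then c_2 = (a_2 − i·b_2)/2 = -i/2.

Final answer: -i/2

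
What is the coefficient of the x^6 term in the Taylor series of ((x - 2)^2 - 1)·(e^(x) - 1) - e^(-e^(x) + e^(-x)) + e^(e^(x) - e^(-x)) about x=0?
1/80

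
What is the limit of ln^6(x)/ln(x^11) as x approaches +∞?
This is an ∞/∞ indeterminate form as x → +∞.
Write ln(x^11) = 11·ln(x), reducing the quotient to ln^5(x)/11 → ∞.
Limit = ∞.

Final answer: ∞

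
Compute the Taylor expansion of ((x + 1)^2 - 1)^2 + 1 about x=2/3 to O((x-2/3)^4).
337/81 + 320·(x - 2/3)/27 + 44·(x - 2/3)^2/3 + 20·(x - 2/3)^3/3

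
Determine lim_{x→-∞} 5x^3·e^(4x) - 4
The product is a 0·∞ indeterminate form at x → -∞.
Rewrite the product as 5x^3 / e^(-4x) (an ∞/∞ form) and apply L'Hôpital, or use the standard hierarchy e^(4|x|) ≫ |x^3| as x → -∞.
The indeterminate product → 0, so the limit = -4.

Final answer: -4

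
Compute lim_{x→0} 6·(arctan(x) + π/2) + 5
Direct substitution at x = 0 gives 5 + 3·π.

Final answer: 5 + 3·π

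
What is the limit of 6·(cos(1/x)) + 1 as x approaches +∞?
Evaluate the dominant behaviour as x → +∞; each term tends to a finite value or vanishes.
Limit = 7.

Final answer: 7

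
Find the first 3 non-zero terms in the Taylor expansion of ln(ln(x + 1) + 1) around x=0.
7·x^3/6 - x^2 + x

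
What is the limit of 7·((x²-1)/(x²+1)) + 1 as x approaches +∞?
Evaluate the dominant behaviour as x → +∞; each term tends to a finite value or vanishes.
Limit = 8.

Final answer: 8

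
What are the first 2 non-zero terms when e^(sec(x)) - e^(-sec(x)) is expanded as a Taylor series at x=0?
x^2·(e^(-1)/2 + e/2) - e^(-1) + e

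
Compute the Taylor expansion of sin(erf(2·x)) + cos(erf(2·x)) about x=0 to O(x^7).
x^6·(-1792/(45·π) - 512/(9·π^2) - 256/(45·π^3)) + x^5·(128/(15·π^(5/2)) + 32/(5·√(π)) + 128/(3·π^(3/2))) + x^4·(32/(3·π^2) + 64/(3·π)) + x^3·(-16/(3·√(π)) - 32/(3·π^(3/2))) - 8·x^2/π + 4·x/√(π) + 1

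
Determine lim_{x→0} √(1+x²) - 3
Direct substitution at x = 0 gives -2.

Final answer: -2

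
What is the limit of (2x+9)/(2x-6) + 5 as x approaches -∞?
Evaluate the dominant behaviour as x → -∞; each term tends to a finite value or vanishes.
Limit = 6.

Final answer: 6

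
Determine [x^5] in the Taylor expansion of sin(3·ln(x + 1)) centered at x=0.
Expand to order 5: sin(3·ln(x + 1)) = -21·x^5/4 + 6·x^4 - 7·x^3/2 - 3·x^2/2 + 3·x + O(x^6).
The coefficient of x^5 is -21/4.

Final answer: -21/4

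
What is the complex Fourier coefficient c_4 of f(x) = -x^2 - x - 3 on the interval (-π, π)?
Compute the real Fourier coefficients first: a_4 = -1/4, b_4 = 1/2.
Then c_4 = (a_4 − i·b_4)/2 = -1/8 - i/4.

Final answer: -1/8 - i/4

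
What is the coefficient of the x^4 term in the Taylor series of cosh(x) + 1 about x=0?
Expand to order 4: cosh(x) + 1 = x^4/24 + x^2/2 + 2 + O(x^5).
The coefficient of x^4 is 1/24.

Final answer: 1/24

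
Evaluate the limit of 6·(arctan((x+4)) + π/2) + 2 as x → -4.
Direct substitution at x = -4 gives 2 + 3·π.

Final answer: 2 + 3·π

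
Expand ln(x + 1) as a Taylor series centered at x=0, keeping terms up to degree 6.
-x^6/6 + x^5/5 - x^4/4 + x^3/3 - x^2/2 + x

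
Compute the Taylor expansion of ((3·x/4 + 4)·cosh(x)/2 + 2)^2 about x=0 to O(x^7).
679·x^6/2880 + 9·x^5/16 + 347·x^4/192 + 9·x^3/4 + 521·x^2/64 + 3·x + 16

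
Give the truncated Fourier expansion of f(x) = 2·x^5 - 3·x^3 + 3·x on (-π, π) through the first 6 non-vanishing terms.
(-86·π^2 + 4·π^4 + 522)·sin(x) + (-2·π^4 - 45/2 + 13·π^2)·sin(2·x) + (-134·π^2/27 + 430/81 + 4·π^4/3)·sin(3·x) + (-π^4 - 81/32 + 11·π^2/4)·sin(4·x) + (-46·π^2/25 + 1026/625 + 4·π^4/5)·sin(5·x) + (-2·π^4/3 - 199/162 + 37·π^2/27)·sin(6·x)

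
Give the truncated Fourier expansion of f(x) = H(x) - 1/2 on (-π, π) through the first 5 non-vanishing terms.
2·sin(x)/π + 2·sin(3·x)/(3·π) + 2·sin(5·x)/(5·π) + 2·sin(7·x)/(7·π) + 2·sin(9·x)/(9·π)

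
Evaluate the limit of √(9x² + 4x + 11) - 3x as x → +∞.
As x → +∞: multiply by the conjugate to get (4x+11)/(√(9x²+4x+11)+3x); the denominator ~ 6x, so the limit is 4/6 = 2/3.
Limit = 2/3.

Final answer: 2/3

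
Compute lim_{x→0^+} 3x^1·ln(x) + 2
The product is a 0·∞ indeterminate form at x → 0⁺.
Rewrite the product as 3·ln(x) / x^(-1) and apply L'Hôpital, or use the standard hierarchy x^(-1) ≫ |ln x| as x → 0⁺.
The indeterminate product → 0, so the limit = 2.

Final answer: 2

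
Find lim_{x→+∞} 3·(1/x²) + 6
Evaluate the dominant behaviour as x → +∞; each term tends to a finite value or vanishes.
Limit = 6.

Final answer: 6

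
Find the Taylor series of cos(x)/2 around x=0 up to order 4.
x^4/48 - x^2/4 + 1/2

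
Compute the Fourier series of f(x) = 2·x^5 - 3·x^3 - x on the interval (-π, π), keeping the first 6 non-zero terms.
(-86·π^2 + 4·π^4 + 514)·sin(x) + (-2·π^4 - 37/2 + 13·π^2)·sin(2·x) + (-134·π^2/27 + 214/81 + 4·π^4/3)·sin(3·x) + (-π^4 - 17/32 + 11·π^2/4)·sin(4·x) + (-46·π^2/25 + 26/625 + 4·π^4/5)·sin(5·x) + (-2·π^4/3 + 17/162 + 37·π^2/27)·sin(6·x)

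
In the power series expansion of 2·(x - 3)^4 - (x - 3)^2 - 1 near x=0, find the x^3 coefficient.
Expand to order 3: 2·(x - 3)^4 - (x - 3)^2 - 1 = -24·x^3 + 107·x^2 - 210·x + 152 + O(x^4).
The coefficient of x^3 is -24.

Final answer: -24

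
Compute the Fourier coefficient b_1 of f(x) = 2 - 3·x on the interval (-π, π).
b_1 = (1/π) ∫_{-π}^{π} f(x)·sin(1x) dx.
Evaluate the integral (use parity and integration by parts as needed): b_1 = -6.

Final answer: -6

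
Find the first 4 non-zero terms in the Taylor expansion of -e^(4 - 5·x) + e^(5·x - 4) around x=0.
x^3·(125·e^(-4)/6 + 125·e^(4)/6) + x^2·(-25·e^(4)/2 + 25·e^(-4)/2) + x·(5·e^(-4) + 5·e^(4)) - e^(4) + e^(-4)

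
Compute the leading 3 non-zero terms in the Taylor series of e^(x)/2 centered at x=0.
x^2/4 + x/2 + 1/2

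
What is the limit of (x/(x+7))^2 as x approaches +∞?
As x → +∞: x/(x+7) = 1/(1 + 7/x) → 1, and the 2nd power of a limit-1 base also → 1.
Limit = 1.

Final answer: 1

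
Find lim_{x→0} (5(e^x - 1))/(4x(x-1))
Both numerator and denominator → 0 as x → 0; this is a 0/0 indeterminate form.
Expand each to leading order near x = 0: numerator ~ 5·x, denominator ~ -4·x.
The limit of the ratio is -5/4.

Final answer: -5/4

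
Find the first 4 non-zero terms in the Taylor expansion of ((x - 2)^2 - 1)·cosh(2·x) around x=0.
-8·x^3 + 7·x^2 - 4·x + 3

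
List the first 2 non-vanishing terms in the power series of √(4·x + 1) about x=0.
2·x + 1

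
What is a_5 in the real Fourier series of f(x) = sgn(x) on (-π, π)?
a_5 = (1/π) ∫_{-π}^{π} f(x)·cos(5x) dx.
Evaluate the integral (use parity and integration by parts as needed): a_5 = 0.

Final answer: 0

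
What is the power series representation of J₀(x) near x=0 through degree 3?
1 - x^2/4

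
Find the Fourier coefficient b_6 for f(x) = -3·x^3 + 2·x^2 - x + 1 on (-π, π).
b_6 = (1/π) ∫_{-π}^{π} f(x)·sin(6x) dx.
Evaluate the integral (use parity and integration by parts as needed): b_6 = 1/6 + π^2.

Final answer: 1/6 + π^2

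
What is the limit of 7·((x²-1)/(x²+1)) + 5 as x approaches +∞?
Evaluate the dominant behaviour as x → +∞; each term tends to a finite value or vanishes.
Limit = 12.

Final answer: 12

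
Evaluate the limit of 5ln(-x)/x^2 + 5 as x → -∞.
The quotient is an ∞/∞ indeterminate form as x → -∞.
Compare growth rates of the dominant terms (exponentials ≫ polynomials ≫ logarithms), or apply L'Hôpital's rule; the quotient → 0.
Adding the constant: 0 + 5 = 5. Limit = 5.

Final answer: 5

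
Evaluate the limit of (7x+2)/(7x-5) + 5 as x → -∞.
Evaluate the dominant behaviour as x → -∞; each term tends to a finite value or vanishes.
Limit = 6.

Final answer: 6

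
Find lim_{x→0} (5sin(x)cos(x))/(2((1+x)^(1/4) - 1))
Both numerator and denominator → 0 as x → 0; this is a 0/0 indeterminate form.
Expand each to leading order near x = 0: numerator ~ 5·x, denominator ~ x/2.
The limit of the ratio is 10.

Final answer: 10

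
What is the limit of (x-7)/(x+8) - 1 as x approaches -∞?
Evaluate the dominant behaviour as x → -∞; each term tends to a finite value or vanishes.
Limit = 0.

Final answer: 0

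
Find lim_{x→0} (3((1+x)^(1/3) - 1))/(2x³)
Both numerator and denominator → 0 as x → 0; this is a 0/0 indeterminate form.
Expand each to leading order near x = 0: numerator ~ x, denominator ~ 2·x^3.
The limit of the ratio is ∞.

Final answer: ∞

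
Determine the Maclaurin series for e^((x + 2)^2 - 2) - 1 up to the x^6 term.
1847·x^6·e^(2)/90 + 106·x^5·e^(2)/5 + 115·x^4·e^(2)/6 + 44·x^3·e^(2)/3 + 9·x^2·e^(2) + 4·x·e^(2) - 1 + e^(2)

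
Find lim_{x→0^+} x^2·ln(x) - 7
The product is a 0·∞ indeterminate form at x → 0⁺.
Rewrite the product as ln(x) / x^(-2) and apply L'Hôpital, or use the standard hierarchy x^(-2) ≫ |ln x| as x → 0⁺.
The indeterminate product → 0, so the limit = -7.

Final answer: -7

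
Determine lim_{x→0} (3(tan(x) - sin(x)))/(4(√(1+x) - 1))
Both numerator and denominator → 0 as x → 0; this is a 0/0 indeterminate form.
Expand each to leading order near x = 0: numerator ~ 3·x^3/2, denominator ~ 2·x.
The limit of the ratio is 0.

Final answer: 0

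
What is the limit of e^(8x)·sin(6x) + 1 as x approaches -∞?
Evaluate the dominant behaviour as x → -∞; each term tends to a finite value or vanishes.
Limit = 1.

Final answer: 1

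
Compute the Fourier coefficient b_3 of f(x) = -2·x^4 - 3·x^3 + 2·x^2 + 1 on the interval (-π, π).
b_3 = (1/π) ∫_{-π}^{π} f(x)·sin(3x) dx.
Evaluate the integral (use parity and integration by parts as needed): b_3 = 4/3 - 2·π^2.

Final answer: 4/3 - 2·π^2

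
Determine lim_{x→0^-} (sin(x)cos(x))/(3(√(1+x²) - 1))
Both numerator and denominator → 0 as x → 0^-; this is a 0/0 indeterminate form.
Expand each to leading order near x = 0: numerator ~ x, denominator ~ 3·x^2/2.
The limit of the ratio is -∞.

Final answer: -∞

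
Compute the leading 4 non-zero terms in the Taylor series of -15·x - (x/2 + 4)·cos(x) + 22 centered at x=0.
x^3/4 + 2·x^2 - 31·x/2 + 18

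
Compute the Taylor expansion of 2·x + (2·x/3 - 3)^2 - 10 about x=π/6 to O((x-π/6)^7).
-π/3 - 1 + π^2/81 + (-2 + 4·π/27)·(x - π/6) + 4·(x - π/6)^2/9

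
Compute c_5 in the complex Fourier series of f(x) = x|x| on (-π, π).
Compute the real Fourier coefficients first: a_5 = 0, b_5 = (-8 + 50·π^2)/(125·π).
Then c_5 = (a_5 − i·b_5)/2 = -i·π/5 + 4·i/(125·π).

Final answer: -i·π/5 + 4·i/(125·π)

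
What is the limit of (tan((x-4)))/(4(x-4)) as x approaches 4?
Both numerator and denominator → 0 as x → 4; this is a 0/0 indeterminate form.
Expand each to leading order near x = 4: numerator ~ (x - 4), denominator ~ 4·(x - 4).
The limit of the ratio is 1/4.

Final answer: 1/4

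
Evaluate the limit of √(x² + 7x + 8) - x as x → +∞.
This is an ∞ − ∞ indeterminate form.
Multiply and divide by the conjugate √(x²+7x + 8) + x; the x² terms cancel, leaving (7x + 8)/(√(x²+7x + 8)+x) → 7/2.
Limit = 7/2.

Final answer: 7/2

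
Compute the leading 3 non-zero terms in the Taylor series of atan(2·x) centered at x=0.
32·x^5/5 - 8·x^3/3 + 2·x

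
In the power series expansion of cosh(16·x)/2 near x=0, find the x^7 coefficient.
Expand to order 7: cosh(16·x)/2 = 524288·x^6/45 + 4096·x^4/3 + 64·x^2 + 1/2 + O(x^8).
The coefficient of x^7 is 0.

Final answer: 0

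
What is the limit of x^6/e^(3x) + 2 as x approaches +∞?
The quotient is an ∞/∞ indeterminate form as x → +∞.
The exponential denominator e^(3x) dominates the polynomial numerator (e^x ≫ x^6 as x → ∞), so the quotient → 0.
Adding the constant: 0 + 2 = 2. Limit = 2.

Final answer: 2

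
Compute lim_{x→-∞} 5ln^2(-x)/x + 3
The quotient is an ∞/∞ indeterminate form as x → -∞.
Compare growth rates of the dominant terms (exponentials ≫ polynomials ≫ logarithms), or apply L'Hôpital's rule; the quotient → 0.
Adding the constant: 0 + 3 = 3. Limit = 3.

Final answer: 3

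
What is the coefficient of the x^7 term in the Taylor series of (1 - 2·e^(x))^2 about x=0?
Expand to order 7: (1 - 2·e^(x))^2 = 127·x^7/1260 + 7·x^6/20 + 31·x^5/30 + 5·x^4/2 + 14·x^3/3 + 6·x^2 + 4·x + 1 + O(x^8).
The coefficient of x^7 is 127/1260.

Final answer: 127/1260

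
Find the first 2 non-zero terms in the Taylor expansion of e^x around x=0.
x + 1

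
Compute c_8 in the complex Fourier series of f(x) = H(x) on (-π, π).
Compute the real Fourier coefficients first: a_8 = 0, b_8 = 0.
Then c_8 = (a_8 − i·b_8)/2 = 0.

Final answer: 0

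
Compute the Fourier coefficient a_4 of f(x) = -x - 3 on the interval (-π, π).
a_4 = (1/π) ∫_{-π}^{π} f(x)·cos(4x) dx.
Evaluate the integral (use parity and integration by parts as needed): a_4 = 0.

Final answer: 0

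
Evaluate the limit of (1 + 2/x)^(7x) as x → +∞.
As x → +∞: write (1 + 2/x)^(7x) = ((1 + 2/x)^x)^7 → (e^2)^7 = e^14.
Limit = e^(14).

Final answer: e^(14)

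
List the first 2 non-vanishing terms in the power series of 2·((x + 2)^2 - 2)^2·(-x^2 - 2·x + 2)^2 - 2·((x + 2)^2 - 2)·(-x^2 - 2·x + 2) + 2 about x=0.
56·x + 26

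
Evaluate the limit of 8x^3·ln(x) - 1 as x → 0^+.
The product is a 0·∞ indeterminate form at x → 0⁺.
Rewrite the product as 8·ln(x) / x^(-3) and apply L'Hôpital, or use the standard hierarchy x^(-3) ≫ |ln x| as x → 0⁺.
The indeterminate product → 0, so the limit = -1.

Final answer: -1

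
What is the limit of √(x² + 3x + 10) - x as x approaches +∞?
This is an ∞ − ∞ indeterminate form.
Multiply and divide by the conjugate √(x²+3x + 10) + x; the x² terms cancel, leaving (3x + 10)/(√(x²+3x + 10)+x) → 3/2.
Limit = 3/2.

Final answer: 3/2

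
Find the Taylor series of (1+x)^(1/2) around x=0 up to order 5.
7·x^5/256 - 5·x^4/128 + x^3/16 - x^2/8 + x/2 + 1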